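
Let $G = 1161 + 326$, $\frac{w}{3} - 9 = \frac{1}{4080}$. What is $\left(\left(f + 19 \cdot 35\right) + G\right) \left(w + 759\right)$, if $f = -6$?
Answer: $\frac{1146995153}{680} \approx 1.6868 \cdot 10^{6}$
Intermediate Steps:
$w = \frac{36721}{1360}$ ($w = 27 + \frac{3}{4080} = 27 + 3 \cdot \frac{1}{4080} = 27 + \frac{1}{1360} = \frac{36721}{1360} \approx 27.001$)
$G = 1487$
$\left(\left(f + 19 \cdot 35\right) + G\right) \left(w + 759\right) = \left(\left(-6 + 19 \cdot 35\right) + 1487\right) \left(\frac{36721}{1360} + 759\right) = \left(\left(-6 + 665\right) + 1487\right) \frac{1068961}{1360} = \left(659 + 1487\right) \frac{1068961}{1360} = 2146 \cdot \frac{1068961}{1360} = \frac{1146995153}{680}$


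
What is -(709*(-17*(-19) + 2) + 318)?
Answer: -230743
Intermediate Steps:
-(709*(-17*(-19) + 2) + 318) = -(709*(323 + 2) + 318) = -(709*325 + 318) = -(230425 + 318) = -1*230743 = -230743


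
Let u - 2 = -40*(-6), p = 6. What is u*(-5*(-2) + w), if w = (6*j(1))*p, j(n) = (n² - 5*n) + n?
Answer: -23716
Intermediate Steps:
j(n) = n² - 4*n
w = -108 (w = (6*(1*(-4 + 1)))*6 = (6*(1*(-3)))*6 = (6*(-3))*6 = -18*6 = -108)
u = 242 (u = 2 - 40*(-6) = 2 + 240 = 242)
u*(-5*(-2) + w) = 242*(-5*(-2) - 108) = 242*(10 - 108) = 242*(-98) = -23716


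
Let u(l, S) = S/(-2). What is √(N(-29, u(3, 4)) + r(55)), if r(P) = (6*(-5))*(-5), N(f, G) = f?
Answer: 11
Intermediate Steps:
u(l, S) = -S/2 (u(l, S) = S*(-½) = -S/2)
r(P) = 150 (r(P) = -30*(-5) = 150)
√(N(-29, u(3, 4)) + r(55)) = √(-29 + 150) = √121 = 11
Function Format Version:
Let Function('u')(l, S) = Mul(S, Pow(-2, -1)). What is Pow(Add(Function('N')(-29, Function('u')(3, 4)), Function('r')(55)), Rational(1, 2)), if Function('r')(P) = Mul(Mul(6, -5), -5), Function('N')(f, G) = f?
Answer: 11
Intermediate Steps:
Function('u')(l, S) = Mul(Rational(-1, 2), S) (Function('u')(l, S) = Mul(S, Rational(-1, 2)) = Mul(Rational(-1, 2), S))
Function('r')(P) = 150 (Function('r')(P) = Mul(-30, -5) = 150)
Pow(Add(Function('N')(-29, Function('u')(3, 4)), Function('r')(55)), Rational(1, 2)) = Pow(Add(-29, 150), Rational(1, 2)) = Pow(121, Rational(1, 2)) = 11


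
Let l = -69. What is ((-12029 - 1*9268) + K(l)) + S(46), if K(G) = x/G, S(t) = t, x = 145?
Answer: -1466464/69 ≈ -21253.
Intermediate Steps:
K(G) = 145/G
((-12029 - 1*9268) + K(l)) + S(46) = ((-12029 - 1*9268) + 145/(-69)) + 46 = ((-12029 - 9268) + 145*(-1/69)) + 46 = (-21297 - 145/69) + 46 = -1469638/69 + 46 = -1466464/69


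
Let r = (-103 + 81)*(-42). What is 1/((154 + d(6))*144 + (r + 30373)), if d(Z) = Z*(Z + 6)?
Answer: 1/63841 ≈ 1.5664e-5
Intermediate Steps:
r = 924 (r = -22*(-42) = 924)
d(Z) = Z*(6 + Z)
1/((154 + d(6))*144 + (r + 30373)) = 1/((154 + 6*(6 + 6))*144 + (924 + 30373)) = 1/((154 + 6*12)*144 + 31297) = 1/((154 + 72)*144 + 31297) = 1/(226*144 + 31297) = 1/(32544 + 31297) = 1/63841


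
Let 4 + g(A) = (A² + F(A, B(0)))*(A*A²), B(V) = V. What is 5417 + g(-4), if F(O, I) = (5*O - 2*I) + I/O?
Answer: 5669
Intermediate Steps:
F(O, I) = -2*I + 5*O + I/O (F(O, I) = (-2*I + 5*O) + I/O = -2*I + 5*O + I/O)
g(A) = -4 + A³*(A² + 5*A) (g(A) = -4 + (A² + (-2*0 + 5*A + 0/A))*(A*A²) = -4 + (A² + (0 + 5*A + 0))*A³ = -4 + (A² + 5*A)*A³ = -4 + A³*(A² + 5*A))
5417 + g(-4) = 5417 + (-4 + (-4)⁵ + 5*(-4)⁴) = 5417 + (-4 - 1024 + 5*256) = 5417 + (-4 - 1024 + 1280) = 5417 + 252 = 5669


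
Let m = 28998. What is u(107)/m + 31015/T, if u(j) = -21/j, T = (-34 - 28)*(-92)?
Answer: 16038798001/2949715224 ≈ 5.4374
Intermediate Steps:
T = 5704 (T = -62*(-92) = 5704)
u(107)/m + 31015/T = -21/107/28998 + 31015/5704 = -21*1/107*(1/28998) + 31015*(1/5704) = -21/107*1/28998 + 31015/5704 = -7/1034262 + 31015/5704 = 16038798001/2949715224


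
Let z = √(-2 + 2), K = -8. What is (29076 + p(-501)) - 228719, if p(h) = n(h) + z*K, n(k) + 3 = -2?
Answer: -199648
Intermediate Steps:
n(k) = -5 (n(k) = -3 - 2 = -5)
z = 0 (z = √0 = 0)
p(h) = -5 (p(h) = -5 + 0*(-8) = -5 + 0 = -5)
(29076 + p(-501)) - 228719 = (29076 - 5) - 228719 = 29071 - 228719 = -199648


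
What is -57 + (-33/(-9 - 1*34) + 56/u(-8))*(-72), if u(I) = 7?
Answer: -29595/43 ≈ -688.26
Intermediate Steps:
-57 + (-33/(-9 - 1*34) + 56/u(-8))*(-72) = -57 + (-33/(-9 - 1*34) + 56/7)*(-72) = -57 + (-33/(-9 - 34) + 56*(1/7))*(-72) = -57 + (-33/(-43) + 8)*(-72) = -57 + (-33*(-1/43) + 8)*(-72) = -57 + (33/43 + 8)*(-72) = -57 + (377/43)*(-72) = -57 - 27144/43 = -29595/43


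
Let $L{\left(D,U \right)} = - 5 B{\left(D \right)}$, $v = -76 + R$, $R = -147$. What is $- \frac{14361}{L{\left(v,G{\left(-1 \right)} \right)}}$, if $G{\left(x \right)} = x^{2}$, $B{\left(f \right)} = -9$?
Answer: $- \frac{4787}{15} \approx -319.13$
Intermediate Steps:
$v = -223$ ($v = -76 - 147 = -223$)
$L{\left(D,U \right)} = 45$ ($L{\left(D,U \right)} = \left(-5\right) \left(-9\right) = 45$)
$- \frac{14361}{L{\left(v,G{\left(-1 \right)} \right)}} = - \frac{14361}{45} = \left(-14361\right) \frac{1}{45} = - \frac{4787}{15}$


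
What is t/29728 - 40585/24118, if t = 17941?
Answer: -386904921/358489952 ≈ -1.0793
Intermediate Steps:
t/29728 - 40585/24118 = 17941/29728 - 40585/24118 = -386904921/358489952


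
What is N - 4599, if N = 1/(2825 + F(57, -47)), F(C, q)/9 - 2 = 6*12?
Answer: -16055108/3491 ≈ -4599.0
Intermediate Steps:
F(C, q) = 666 (F(C, q) = 18 + 9*(6*12) = 18 + 9*72 = 18 + 648 = 666)
N = 1/3491 (N = 1/(2825 + 666) = 1/3491 ≈ 0.00028645)
N - 4599 = 1/3491 - 4599 = -16055108/3491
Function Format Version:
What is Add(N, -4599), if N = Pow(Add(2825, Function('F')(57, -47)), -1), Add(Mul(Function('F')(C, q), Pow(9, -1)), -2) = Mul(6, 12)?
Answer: Rational(-16055108, 3491) ≈ -4599.0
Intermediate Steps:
Function('F')(C, q) = 666 (Function('F')(C, q) = Add(18, Mul(9, Mul(6, 12))) = Add(18, Mul(9, 72)) = Add(18, 648) = 666)
N = Rational(1, 3491) (N = Pow(Add(2825, 666), -1) = Pow(3491, -1) = Rational(1, 3491) ≈ 0.00028645)
Add(N, -4599) = Add(Rational(1, 3491), -4599) = Rational(-16055108, 3491)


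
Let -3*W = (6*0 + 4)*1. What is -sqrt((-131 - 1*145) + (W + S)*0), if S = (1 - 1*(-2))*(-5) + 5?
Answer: -2*I*sqrt(69) ≈ -16.613*I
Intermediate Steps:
S = -10 (S = (1 + 2)*(-5) + 5 = 3*(-5) + 5 = -15 + 5 = -10)
W = -4/3 (W = -(6*0 + 4)/3 = -(0 + 4)/3 = -4/3 ≈ -1.3333)
-sqrt((-131 - 1*145) + (W + S)*0) = -sqrt((-131 - 1*145) + (-4/3 - 10)*0) = -sqrt((-131 - 145) - 34/3*0) = -sqrt(-276 + 0) = -sqrt(-276) = -2*I*sqrt(69)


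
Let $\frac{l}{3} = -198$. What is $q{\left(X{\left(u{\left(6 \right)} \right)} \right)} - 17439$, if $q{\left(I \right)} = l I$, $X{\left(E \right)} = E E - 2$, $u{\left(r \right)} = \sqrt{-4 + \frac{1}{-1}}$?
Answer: $-13281$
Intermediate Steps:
$l = -594$ ($l = 3 \left(-198\right) = -594$)
$u{\left(r \right)} = i \sqrt{5}$ ($u{\left(r \right)} = \sqrt{-4 - 1} = \sqrt{-5} = i \sqrt{5}$)
$X{\left(E \right)} = -2 + E^{2}$ ($X{\left(E \right)} = E^{2} - 2 = -2 + E^{2}$)
$q{\left(I \right)} = - 594 I$
$q{\left(X{\left(u{\left(6 \right)} \right)} \right)} - 17439 = - 594 \left(-2 + \left(i \sqrt{5}\right)^{2}\right) - 17439 = - 594 \left(-2 - 5\right) - 17439 = \left(-594\right) \left(-7\right) - 17439 = 4158 - 17439 = -13281$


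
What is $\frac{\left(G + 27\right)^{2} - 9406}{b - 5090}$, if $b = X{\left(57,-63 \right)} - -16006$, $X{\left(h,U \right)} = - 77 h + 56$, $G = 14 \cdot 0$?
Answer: $- \frac{8677}{6583} \approx -1.3181$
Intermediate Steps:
$G = 0$
$X{\left(h,U \right)} = 56 - 77 h$
$b = 11673$ ($b = \left(56 - 4389\right) - -16006 = \left(56 - 4389\right) + 16006 = -4333 + 16006 = 11673$)
$\frac{\left(G + 27\right)^{2} - 9406}{b - 5090} = \frac{\left(0 + 27\right)^{2} - 9406}{11673 - 5090} = \frac{27^{2} - 9406}{6583} = \left(729 - 9406\right) \frac{1}{6583} = \left(-8677\right) \frac{1}{6583} = - \frac{8677}{6583}$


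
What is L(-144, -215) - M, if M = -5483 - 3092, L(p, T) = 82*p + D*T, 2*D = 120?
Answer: -16133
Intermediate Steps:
D = 60 (D = (½)*120 = 60)
L(p, T) = 60*T + 82*p (L(p, T) = 82*p + 60*T = 60*T + 82*p)
M = -8575
L(-144, -215) - M = (60*(-215) + 82*(-144)) - 1*(-8575) = (-12900 - 11808) + 8575 = -24708 + 8575 = -16133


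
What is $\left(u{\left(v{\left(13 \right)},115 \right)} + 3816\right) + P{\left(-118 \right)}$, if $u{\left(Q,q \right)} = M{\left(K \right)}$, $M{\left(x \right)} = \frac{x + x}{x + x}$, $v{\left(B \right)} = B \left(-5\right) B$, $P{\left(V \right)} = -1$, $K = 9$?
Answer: $3816$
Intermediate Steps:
$v{\left(B \right)} = - 5 B^{2}$ ($v{\left(B \right)} = - 5 B B = - 5 B^{2}$)
$M{\left(x \right)} = 1$ ($M{\left(x \right)} = \frac{2 x}{2 x} = 2 x \frac{1}{2 x} = 1$)
$u{\left(Q,q \right)} = 1$
$\left(u{\left(v{\left(13 \right)},115 \right)} + 3816\right) + P{\left(-118 \right)} = \left(1 + 3816\right) - 1 = 3817 - 1 = 3816$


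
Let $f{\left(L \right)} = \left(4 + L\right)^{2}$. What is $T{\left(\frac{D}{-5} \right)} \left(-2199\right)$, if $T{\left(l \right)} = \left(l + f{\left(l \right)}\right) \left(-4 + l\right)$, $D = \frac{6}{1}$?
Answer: $\frac{9490884}{125} \approx 75927.0$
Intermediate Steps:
$D = 6$ ($D = 6 \cdot 1 = 6$)
$T{\left(l \right)} = \left(-4 + l\right) \left(l + \left(4 + l\right)^{2}\right)$ ($T{\left(l \right)} = \left(l + \left(4 + l\right)^{2}\right) \left(-4 + l\right) = \left(-4 + l\right) \left(l + \left(4 + l\right)^{2}\right)$)
$T{\left(\frac{D}{-5} \right)} \left(-2199\right) = \left(-64 + \left(\frac{6}{-5}\right)^{3} - 20 \frac{6}{-5} + 5 \left(\frac{6}{-5}\right)^{2}\right) \left(-2199\right) = \left(-64 + \left(6 \left(- \frac{1}{5}\right)\right)^{3} - 20 \cdot 6 \left(- \frac{1}{5}\right) + 5 \left(6 \left(- \frac{1}{5}\right)\right)^{2}\right) \left(-2199\right) = \left(-64 + \left(- \frac{6}{5}\right)^{3} - -24 + 5 \left(- \frac{6}{5}\right)^{2}\right) \left(-2199\right) = \left(-64 - \frac{216}{125} + 24 + 5 \cdot \frac{36}{25}\right) \left(-2199\right) = \left(-64 - \frac{216}{125} + 24 + \frac{36}{5}\right) \left(-2199\right) = \left(- \frac{4316}{125}\right) \left(-2199\right) = \frac{9490884}{125}$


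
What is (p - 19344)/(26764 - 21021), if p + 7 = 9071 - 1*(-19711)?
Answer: 9431/5743 ≈ 1.6422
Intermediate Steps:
p = 28775 (p = -7 + (9071 - 1*(-19711)) = -7 + (9071 + 19711) = -7 + 28782 = 28775)
(p - 19344)/(26764 - 21021) = (28775 - 19344)/(26764 - 21021) = 9431/5743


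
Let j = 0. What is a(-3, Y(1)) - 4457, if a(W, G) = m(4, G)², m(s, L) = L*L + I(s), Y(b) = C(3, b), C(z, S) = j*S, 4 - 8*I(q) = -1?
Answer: -285223/64 ≈ -4456.6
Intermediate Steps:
I(q) = 5/8 (I(q) = ½ - ⅛*(-1) = ½ + ⅛ = 5/8)
C(z, S) = 0 (C(z, S) = 0*S = 0)
Y(b) = 0
m(s, L) = 5/8 + L² (m(s, L) = L*L + 5/8 = L² + 5/8 = 5/8 + L²)
a(W, G) = (5/8 + G²)²
a(-3, Y(1)) - 4457 = (5 + 8*0²)²/64 - 4457 = (5 + 8*0)²/64 - 4457 = (5 + 0)²/64 - 4457 = (1/64)*5² - 4457 = (1/64)*25 - 4457 = 25/64 - 4457 = -285223/64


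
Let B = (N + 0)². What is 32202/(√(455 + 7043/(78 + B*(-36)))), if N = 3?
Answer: 32202*√25802202/104887 ≈ 1559.5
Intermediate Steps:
B = 9 (B = (3 + 0)² = 3² = 9)
32202/(√(455 + 7043/(78 + B*(-36)))) = 32202/(√(455 + 7043/(78 + 9*(-36)))) = 32202/(√(455 + 7043/(78 - 324))) = 32202/(√(455 + 7043/(-246))) = 32202/(√(455 + 7043*(-1/246))) = 32202/(√(455 - 7043/246)) = 32202/(√(104887/246)) = 32202/((√25802202/246)) = 32202*(√25802202/104887) = 32202*√25802202/104887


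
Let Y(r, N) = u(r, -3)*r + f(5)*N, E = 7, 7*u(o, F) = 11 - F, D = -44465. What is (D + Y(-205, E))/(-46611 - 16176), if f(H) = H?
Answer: 44840/62787 ≈ 0.71416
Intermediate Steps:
u(o, F) = 11/7 - F/7 (u(o, F) = (11 - F)/7 = 11/7 - F/7)
Y(r, N) = 2*r + 5*N (Y(r, N) = (11/7 - ⅐*(-3))*r + 5*N = (11/7 + 3/7)*r + 5*N = 2*r + 5*N)
(D + Y(-205, E))/(-46611 - 16176) = (-44465 + (2*(-205) + 5*7))/(-46611 - 16176) = (-44465 + (-410 + 35))/(-62787) = (-44465 - 375)*(-1/62787) = -44840*(-1/62787) = 44840/62787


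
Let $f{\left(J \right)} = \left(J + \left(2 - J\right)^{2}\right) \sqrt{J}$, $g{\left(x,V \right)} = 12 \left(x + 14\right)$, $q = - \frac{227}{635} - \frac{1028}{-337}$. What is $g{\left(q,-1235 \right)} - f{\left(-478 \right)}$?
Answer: $\frac{42866532}{213995} - 229922 i \sqrt{478} \approx 200.32 - 5.0268 \cdot 10^{6} i$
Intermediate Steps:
$q = \frac{576281}{213995}$ ($q = \left(-227\right) \frac{1}{635} - - \frac{1028}{337} = - \frac{227}{635} + \frac{1028}{337} = \frac{576281}{213995} \approx 2.693$)
$g{\left(x,V \right)} = 168 + 12 x$ ($g{\left(x,V \right)} = 12 \left(14 + x\right) = 168 + 12 x$)
$f{\left(J \right)} = \sqrt{J} \left(J + \left(2 - J\right)^{2}\right)$
$g{\left(q,-1235 \right)} - f{\left(-478 \right)} = \left(168 + 12 \cdot \frac{576281}{213995}\right) - \sqrt{-478} \left(-478 + \left(-2 - 478\right)^{2}\right) = \left(168 + \frac{6915372}{213995}\right) - i \sqrt{478} \left(-478 + \left(-480\right)^{2}\right) = \frac{42866532}{213995} - i \sqrt{478} \left(-478 + 230400\right) = \frac{42866532}{213995} - i \sqrt{478} \cdot 229922 = \frac{42866532}{213995} - 229922 i \sqrt{478}$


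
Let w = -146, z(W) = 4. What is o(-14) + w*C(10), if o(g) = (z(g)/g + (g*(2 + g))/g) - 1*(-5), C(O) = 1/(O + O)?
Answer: -1021/70 ≈ -14.586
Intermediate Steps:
C(O) = 1/(2*O)
o(g) = 7 + g + 4/g (o(g) = (4/g + (g*(2 + g))/g) - 1*(-5) = (4/g + (2 + g)) + 5 = (2 + g + 4/g) + 5 = 7 + g + 4/g)
o(-14) + w*C(10) = (7 - 14 + 4/(-14)) - 73/10 = (7 - 14 + 4*(-1/14)) - 73/10 = (7 - 14 - 2/7) - 146*1/20 = -51/7 - 73/10 = -1021/70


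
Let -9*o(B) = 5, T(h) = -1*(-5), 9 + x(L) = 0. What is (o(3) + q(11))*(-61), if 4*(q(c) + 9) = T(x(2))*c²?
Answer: -311161/36 ≈ -8643.4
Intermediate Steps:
x(L) = -9 (x(L) = -9 + 0 = -9)
T(h) = 5
o(B) = -5/9 (o(B) = -⅑*5 = -5/9)
q(c) = -9 + 5*c²/4 (q(c) = -9 + (5*c²)/4 = -9 + 5*c²/4)
(o(3) + q(11))*(-61) = (-5/9 + (-9 + (5/4)*11²))*(-61) = (-5/9 + (-9 + (5/4)*121))*(-61) = (-5/9 + (-9 + 605/4))*(-61) = (-5/9 + 569/4)*(-61) = (5101/36)*(-61) = -311161/36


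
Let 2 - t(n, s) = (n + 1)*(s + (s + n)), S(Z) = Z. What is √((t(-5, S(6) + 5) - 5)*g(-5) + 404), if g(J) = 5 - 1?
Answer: 2*√166 ≈ 25.768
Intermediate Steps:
g(J) = 4
t(n, s) = 2 - (1 + n)*(n + 2*s) (t(n, s) = 2 - (n + 1)*(s + (s + n)) = 2 - (1 + n)*(s + (n + s)) = 2 - (1 + n)*(n + 2*s))
√((t(-5, S(6) + 5) - 5)*g(-5) + 404) = √(((2 - 1*(-5) - 1*(-5)² - 2*(6 + 5) - 2*(-5)*(6 + 5)) - 5)*4 + 404) = √(((2 + 5 - 1*25 - 2*11 - 2*(-5)*11) - 5)*4 + 404) = √(((2 + 5 - 25 - 22 + 110) - 5)*4 + 404) = √((70 - 5)*4 + 404) = √(65*4 + 404) = √(260 + 404) = √664 = 2*√166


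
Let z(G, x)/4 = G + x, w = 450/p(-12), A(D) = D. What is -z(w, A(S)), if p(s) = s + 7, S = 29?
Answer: 244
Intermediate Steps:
p(s) = 7 + s
w = -90 (w = 450/(7 - 12) = 450/(-5) = 450*(-⅕) = -90)
z(G, x) = 4*G + 4*x (z(G, x) = 4*(G + x) = 4*G + 4*x)
-z(w, A(S)) = -(4*(-90) + 4*29) = -(-360 + 116) = -1*(-244) = 244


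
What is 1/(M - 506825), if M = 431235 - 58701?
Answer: -1/134291 ≈ -7.4465e-6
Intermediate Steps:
M = 372534
1/(M - 506825) = 1/(372534 - 506825) = 1/(-134291) = -1/134291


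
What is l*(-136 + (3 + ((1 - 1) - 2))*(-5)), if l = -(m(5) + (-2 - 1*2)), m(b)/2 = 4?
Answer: 564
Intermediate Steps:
m(b) = 8 (m(b) = 2*4 = 8)
l = -4 (l = -(8 + (-2 - 1*2)) = -(8 + (-2 - 2)) = -(8 - 4) = -1*4 = -4)
l*(-136 + (3 + ((1 - 1) - 2))*(-5)) = -4*(-136 + (3 + ((1 - 1) - 2))*(-5)) = -4*(-136 + (3 + (0 - 2))*(-5)) = -4*(-136 + (3 - 2)*(-5)) = -4*(-136 + 1*(-5)) = -4*(-136 - 5) = -4*(-141) = 564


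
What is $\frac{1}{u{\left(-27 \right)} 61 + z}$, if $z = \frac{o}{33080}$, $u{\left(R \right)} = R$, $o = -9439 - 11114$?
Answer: $- \frac{33080}{54503313} \approx -0.00060694$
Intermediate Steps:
$o = -20553$
$z = - \frac{20553}{33080} \approx -0.62131$
$\frac{1}{u{\left(-27 \right)} 61 + z} = \frac{1}{\left(-27\right) 61 - \frac{20553}{33080}} = \frac{1}{-1647 - \frac{20553}{33080}} = \frac{1}{- \frac{54503313}{33080}} = - \frac{33080}{54503313}$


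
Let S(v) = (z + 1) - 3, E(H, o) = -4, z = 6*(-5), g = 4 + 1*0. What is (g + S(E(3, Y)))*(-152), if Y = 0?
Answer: 4256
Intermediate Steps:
g = 4 (g = 4 + 0 = 4)
z = -30
S(v) = -32 (S(v) = (-30 + 1) - 3 = -29 - 3 = -32)
(g + S(E(3, Y)))*(-152) = (4 - 32)*(-152) = -28*(-152) = 4256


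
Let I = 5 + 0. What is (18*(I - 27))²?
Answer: 156816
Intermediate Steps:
I = 5
(18*(I - 27))² = (18*(5 - 27))² = (18*(-22))² = (-396)² = 156816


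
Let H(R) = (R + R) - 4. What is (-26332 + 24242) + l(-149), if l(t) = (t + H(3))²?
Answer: 19519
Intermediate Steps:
H(R) = -4 + 2*R (H(R) = 2*R - 4 = -4 + 2*R)
l(t) = (2 + t)² (l(t) = (t + (-4 + 2*3))² = (t + (-4 + 6))² = (t + 2)² = (2 + t)²)
(-26332 + 24242) + l(-149) = (-26332 + 24242) + (2 - 149)² = -2090 + (-147)² = -2090 + 21609 = 19519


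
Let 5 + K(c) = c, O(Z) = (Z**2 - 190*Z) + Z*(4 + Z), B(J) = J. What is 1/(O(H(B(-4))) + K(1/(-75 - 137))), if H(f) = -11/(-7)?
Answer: -10388/3036949 ≈ -0.0034205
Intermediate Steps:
H(f) = 11/7 (H(f) = -11*(-1/7) = 11/7)
O(Z) = Z**2 - 190*Z + Z*(4 + Z)
K(c) = -5 + c
1/(O(H(B(-4))) + K(1/(-75 - 137))) = 1/(2*(11/7)*(-93 + 11/7) + (-5 + 1/(-75 - 137))) = 1/(2*(11/7)*(-640/7) + (-5 + 1/(-212))) = 1/(-14080/49 + (-5 - 1/212)) = 1/(-14080/49 - 1061/212) = 1/(-3036949/10388) = -10388/3036949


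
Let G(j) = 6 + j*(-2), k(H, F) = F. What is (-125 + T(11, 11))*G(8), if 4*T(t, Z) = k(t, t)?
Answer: 2445/2 ≈ 1222.5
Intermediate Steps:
G(j) = 6 - 2*j
T(t, Z) = t/4
(-125 + T(11, 11))*G(8) = (-125 + (1/4)*11)*(6 - 2*8) = (-125 + 11/4)*(6 - 16) = -489/4*(-10) = 2445/2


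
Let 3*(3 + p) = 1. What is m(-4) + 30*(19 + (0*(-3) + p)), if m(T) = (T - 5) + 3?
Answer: 484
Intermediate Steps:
p = -8/3 (p = -3 + (1/3)*1 = -3 + 1/3 = -8/3 ≈ -2.6667)
m(T) = -2 + T (m(T) = (-5 + T) + 3 = -2 + T)
m(-4) + 30*(19 + (0*(-3) + p)) = (-2 - 4) + 30*(19 + (0*(-3) - 8/3)) = -6 + 30*(19 + (0 - 8/3)) = -6 + 30*(19 - 8/3) = -6 + 30*(49/3) = -6 + 490 = 484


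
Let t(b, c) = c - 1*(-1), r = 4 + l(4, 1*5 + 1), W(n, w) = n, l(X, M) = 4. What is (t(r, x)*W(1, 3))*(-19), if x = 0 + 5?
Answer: -114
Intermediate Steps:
r = 8 (r = 4 + 4 = 8)
x = 5
t(b, c) = 1 + c (t(b, c) = c + 1 = 1 + c)
(t(r, x)*W(1, 3))*(-19) = ((1 + 5)*1)*(-19) = (6*1)*(-19) = 6*(-19) = -114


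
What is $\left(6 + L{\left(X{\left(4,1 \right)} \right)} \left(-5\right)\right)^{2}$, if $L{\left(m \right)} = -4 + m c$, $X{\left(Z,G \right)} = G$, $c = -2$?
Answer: $1296$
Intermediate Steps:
$L{\left(m \right)} = -4 - 2 m$ ($L{\left(m \right)} = -4 + m \left(-2\right) = -4 - 2 m$)
$\left(6 + L{\left(X{\left(4,1 \right)} \right)} \left(-5\right)\right)^{2} = \left(6 + \left(-4 - 2\right) \left(-5\right)\right)^{2} = \left(6 - -30\right)^{2} = \left(6 + 30\right)^{2} = 36^{2} = 1296$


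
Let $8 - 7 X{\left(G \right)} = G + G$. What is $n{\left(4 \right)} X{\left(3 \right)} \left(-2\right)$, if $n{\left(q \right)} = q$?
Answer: $- \frac{16}{7} \approx -2.2857$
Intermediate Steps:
$X{\left(G \right)} = \frac{8}{7} - \frac{2 G}{7}$ ($X{\left(G \right)} = \frac{8}{7} - \frac{G + G}{7} = \frac{8}{7} - \frac{2 G}{7}$)
$n{\left(4 \right)} X{\left(3 \right)} \left(-2\right) = 4 \left(\frac{8}{7} - \frac{6}{7}\right) \left(-2\right) = 4 \cdot \frac{2}{7} \left(-2\right) = \frac{8}{7} \left(-2\right) = - \frac{16}{7}$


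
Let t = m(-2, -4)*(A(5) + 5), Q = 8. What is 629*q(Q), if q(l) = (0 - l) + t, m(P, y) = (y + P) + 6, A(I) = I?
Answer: -5032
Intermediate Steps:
m(P, y) = 6 + P + y (m(P, y) = (P + y) + 6 = 6 + P + y)
t = 0 (t = (6 - 2 - 4)*(5 + 5) = 0*10 = 0)
q(l) = -l (q(l) = (0 - l) + 0 = -l + 0 = -l)
629*q(Q) = 629*(-1*8) = 629*(-8) = -5032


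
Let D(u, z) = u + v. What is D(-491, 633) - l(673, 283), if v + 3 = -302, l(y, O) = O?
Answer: -1079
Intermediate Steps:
v = -305 (v = -3 - 302 = -305)
D(u, z) = -305 + u (D(u, z) = u - 305 = -305 + u)
D(-491, 633) - l(673, 283) = (-305 - 491) - 1*283 = -796 - 283 = -1079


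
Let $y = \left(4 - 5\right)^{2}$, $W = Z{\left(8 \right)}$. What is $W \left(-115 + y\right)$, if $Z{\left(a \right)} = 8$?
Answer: $-912$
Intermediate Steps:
$W = 8$
$y = 1$ ($y = \left(-1\right)^{2} = 1$)
$W \left(-115 + y\right) = 8 \left(-115 + 1\right) = 8 \left(-114\right) = -912$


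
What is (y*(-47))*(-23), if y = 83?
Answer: 89723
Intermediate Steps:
(y*(-47))*(-23) = (83*(-47))*(-23) = -3901*(-23) = 89723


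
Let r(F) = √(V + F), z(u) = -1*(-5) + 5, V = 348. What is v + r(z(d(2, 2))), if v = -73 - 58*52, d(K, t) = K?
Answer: -3089 + √358 ≈ -3070.1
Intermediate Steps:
z(u) = 10 (z(u) = 5 + 5 = 10)
r(F) = √(348 + F)
v = -3089 (v = -73 - 3016 = -3089)
v + r(z(d(2, 2))) = -3089 + √(348 + 10) = -3089 + √358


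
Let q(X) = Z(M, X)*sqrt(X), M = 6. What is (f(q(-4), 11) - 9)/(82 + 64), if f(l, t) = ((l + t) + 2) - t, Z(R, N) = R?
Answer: -7/146 + 6*I/73 ≈ -0.047945 + 0.082192*I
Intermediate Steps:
q(X) = 6*sqrt(X)
f(l, t) = 2 + l (f(l, t) = (2 + l + t) - t = 2 + l)
(f(q(-4), 11) - 9)/(82 + 64) = ((2 + 6*sqrt(-4)) - 9)/(82 + 64) = ((2 + 6*(2*I)) - 9)/146 = ((2 + 12*I) - 9)*(1/146) = (-7 + 12*I)*(1/146) = -7/146 + 6*I/73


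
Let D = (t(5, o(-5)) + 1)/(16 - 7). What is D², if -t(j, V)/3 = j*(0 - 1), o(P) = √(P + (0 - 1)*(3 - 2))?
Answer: 256/81 ≈ 3.1605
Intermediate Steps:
o(P) = √(-1 + P) (o(P) = √(P - 1*1) = √(P - 1) = √(-1 + P))
t(j, V) = 3*j (t(j, V) = -3*j*(0 - 1) = -3*j*(-1) = -(-3)*j = 3*j)
D = 16/9 (D = (3*5 + 1)/(16 - 7) = (15 + 1)/9 = 16*(⅑) = 16/9 ≈ 1.7778)
D² = (16/9)² = 256/81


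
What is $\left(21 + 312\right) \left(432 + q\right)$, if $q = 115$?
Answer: $182151$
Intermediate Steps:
$\left(21 + 312\right) \left(432 + q\right) = \left(21 + 312\right) \left(432 + 115\right) = 333 \cdot 547 = 182151$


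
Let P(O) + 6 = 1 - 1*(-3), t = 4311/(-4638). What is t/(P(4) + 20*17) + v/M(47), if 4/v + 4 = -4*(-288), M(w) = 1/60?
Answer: 30940461/149971276 ≈ 0.20631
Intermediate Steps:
t = -1437/1546 (t = 4311*(-1/4638) = -1437/1546 ≈ -0.92950)
P(O) = -2 (P(O) = -6 + (1 - 1*(-3)) = -6 + (1 + 3) = -6 + 4 = -2)
M(w) = 1/60
v = 1/287 (v = 4/(-4 - 4*(-288)) = 4/(-4 + 1152) = 4/1148 = 4*(1/1148) = 1/287 ≈ 0.0034843)
t/(P(4) + 20*17) + v/M(47) = -1437/(1546*(-2 + 20*17)) + 1/(287*(1/60)) = -1437/(1546*(-2 + 340)) + (1/287)*60 = -1437/1546/338 + 60/287 = -1437/1546*1/338 + 60/287 = -1437/522548 + 60/287 = 30940461/149971276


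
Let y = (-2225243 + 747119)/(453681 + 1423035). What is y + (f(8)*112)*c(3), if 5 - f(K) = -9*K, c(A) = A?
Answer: 1348692173/52131 ≈ 25871.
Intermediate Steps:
f(K) = 5 + 9*K (f(K) = 5 - (-9)*K = 5 + 9*K)
y = -41059/52131 (y = -1478124/1876716 = -1478124*1/1876716 = -41059/52131 ≈ -0.78761)
y + (f(8)*112)*c(3) = -41059/52131 + ((5 + 9*8)*112)*3 = -41059/52131 + ((5 + 72)*112)*3 = -41059/52131 + (77*112)*3 = -41059/52131 + 8624*3 = -41059/52131 + 25872 = 1348692173/52131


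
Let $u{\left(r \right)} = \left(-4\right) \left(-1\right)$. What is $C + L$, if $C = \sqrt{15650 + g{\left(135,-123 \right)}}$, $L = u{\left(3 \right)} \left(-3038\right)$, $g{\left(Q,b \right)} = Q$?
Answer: $-12152 + \sqrt{15785} \approx -12026.0$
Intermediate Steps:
$u{\left(r \right)} = 4$
$L = -12152$ ($L = 4 \left(-3038\right) = -12152$)
$C = \sqrt{15785}$ ($C = \sqrt{15650 + 135} = \sqrt{15785} \approx 125.64$)
$C + L = \sqrt{15785} - 12152 = -12152 + \sqrt{15785}$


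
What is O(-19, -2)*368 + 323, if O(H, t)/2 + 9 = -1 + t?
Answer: -8509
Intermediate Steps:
O(H, t) = -20 + 2*t (O(H, t) = -18 + 2*(-1 + t) = -18 + (-2 + 2*t) = -20 + 2*t)
O(-19, -2)*368 + 323 = (-20 + 2*(-2))*368 + 323 = (-20 - 4)*368 + 323 = -24*368 + 323 = -8832 + 323 = -8509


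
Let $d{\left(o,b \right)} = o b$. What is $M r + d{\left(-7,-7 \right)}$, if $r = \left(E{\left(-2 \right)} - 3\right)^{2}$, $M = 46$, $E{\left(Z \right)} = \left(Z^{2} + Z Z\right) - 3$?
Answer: $233$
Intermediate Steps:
$d{\left(o,b \right)} = b o$
$E{\left(Z \right)} = -3 + 2 Z^{2}$ ($E{\left(Z \right)} = \left(Z^{2} + Z^{2}\right) - 3 = 2 Z^{2} - 3 = -3 + 2 Z^{2}$)
$r = 4$ ($r = \left(\left(-3 + 2 \left(-2\right)^{2}\right) - 3\right)^{2} = \left(\left(-3 + 2 \cdot 4\right) - 3\right)^{2} = \left(\left(-3 + 8\right) - 3\right)^{2} = \left(5 - 3\right)^{2} = 2^{2} = 4$)
$M r + d{\left(-7,-7 \right)} = 46 \cdot 4 - -49 = 184 + 49 = 233$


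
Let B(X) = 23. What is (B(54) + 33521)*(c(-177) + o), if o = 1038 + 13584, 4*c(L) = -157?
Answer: 489163766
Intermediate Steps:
c(L) = -157/4 (c(L) = (¼)*(-157) = -157/4)
o = 14622
(B(54) + 33521)*(c(-177) + o) = (23 + 33521)*(-157/4 + 14622) = 33544*(58331/4) = 489163766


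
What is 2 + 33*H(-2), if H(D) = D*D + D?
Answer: 68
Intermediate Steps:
H(D) = D + D² (H(D) = D² + D = D + D²)
2 + 33*H(-2) = 2 + 33*(-2*(1 - 2)) = 2 + 33*(-2*(-1)) = 2 + 33*2 = 2 + 66 = 68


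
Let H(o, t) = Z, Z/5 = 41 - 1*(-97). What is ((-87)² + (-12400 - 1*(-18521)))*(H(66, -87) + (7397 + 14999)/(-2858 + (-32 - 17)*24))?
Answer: 18899483080/2017 ≈ 9.3701e+6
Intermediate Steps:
Z = 690 (Z = 5*(41 - 1*(-97)) = 5*(41 + 97) = 5*138 = 690)
H(o, t) = 690
((-87)² + (-12400 - 1*(-18521)))*(H(66, -87) + (7397 + 14999)/(-2858 + (-32 - 17)*24)) = ((-87)² + (-12400 - 1*(-18521)))*(690 + (7397 + 14999)/(-2858 + (-32 - 17)*24)) = (7569 + (-12400 + 18521))*(690 + 22396/(-2858 - 49*24)) = (7569 + 6121)*(690 + 22396/(-2858 - 1176)) = 13690*(690 + 22396/(-4034)) = 13690*(690 + 22396*(-1/4034)) = 13690*(690 - 11198/2017) = 13690*(1380532/2017) = 18899483080/2017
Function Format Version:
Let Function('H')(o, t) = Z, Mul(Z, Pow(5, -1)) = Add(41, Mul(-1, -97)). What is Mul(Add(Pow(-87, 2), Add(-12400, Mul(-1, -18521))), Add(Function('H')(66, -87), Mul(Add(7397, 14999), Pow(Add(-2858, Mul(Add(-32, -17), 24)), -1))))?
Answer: Rational(18899483080, 2017) ≈ 9.3701e+6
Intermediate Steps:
Z = 690 (Z = Mul(5, Add(41, Mul(-1, -97))) = Mul(5, Add(41, 97)) = Mul(5, 138) = 690)
Function('H')(o, t) = 690
Mul(Add(Pow(-87, 2), Add(-12400, Mul(-1, -18521))), Add(Function('H')(66, -87), Mul(Add(7397, 14999), Pow(Add(-2858, Mul(Add(-32, -17), 24)), -1)))) = Mul(Add(Pow(-87, 2), Add(-12400, Mul(-1, -18521))), Add(690, Mul(Add(7397, 14999), Pow(Add(-2858, Mul(Add(-32, -17), 24)), -1)))) = Mul(Add(7569, Add(-12400, 18521)), Add(690, Mul(22396, Pow(Add(-2858, Mul(-49, 24)), -1)))) = Mul(Add(7569, 6121), Add(690, Mul(22396, Pow(Add(-2858, -1176), -1)))) = Mul(13690, Add(690, Mul(22396, Pow(-4034, -1)))) = Mul(13690, Add(690, Mul(22396, Rational(-1, 4034)))) = Mul(13690, Add(690, Rational(-11198, 2017))) = Mul(13690, Rational(1380532, 2017)) = Rational(18899483080, 2017)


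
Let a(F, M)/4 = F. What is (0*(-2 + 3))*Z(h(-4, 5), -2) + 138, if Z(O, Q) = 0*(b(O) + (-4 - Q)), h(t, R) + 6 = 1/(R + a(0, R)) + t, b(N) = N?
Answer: 138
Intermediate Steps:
a(F, M) = 4*F
h(t, R) = -6 + t + 1/R (h(t, R) = -6 + (1/(R + 4*0) + t) = -6 + (1/(R + 0) + t) = -6 + (1/R + t) = -6 + (t + 1/R) = -6 + t + 1/R)
Z(O, Q) = 0 (Z(O, Q) = 0*(O + (-4 - Q)) = 0*(-4 + O - Q) = 0)
(0*(-2 + 3))*Z(h(-4, 5), -2) + 138 = (0*(-2 + 3))*0 + 138 = (0*1)*0 + 138 = 0*0 + 138 = 0 + 138 = 138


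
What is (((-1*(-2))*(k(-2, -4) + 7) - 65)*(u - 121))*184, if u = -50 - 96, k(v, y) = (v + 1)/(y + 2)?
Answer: 2456400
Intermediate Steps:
k(v, y) = (1 + v)/(2 + y)
u = -146
(((-1*(-2))*(k(-2, -4) + 7) - 65)*(u - 121))*184 = (((-1*(-2))*((1 - 2)/(2 - 4) + 7) - 65)*(-146 - 121))*184 = ((2*(-1/(-2) + 7) - 65)*(-267))*184 = ((2*(-1/2*(-1) + 7) - 65)*(-267))*184 = ((2*(1/2 + 7) - 65)*(-267))*184 = ((2*(15/2) - 65)*(-267))*184 = ((15 - 65)*(-267))*184 = -50*(-267)*184 = 13350*184 = 2456400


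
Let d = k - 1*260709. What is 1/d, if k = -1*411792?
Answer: -1/672501 ≈ -1.4870e-6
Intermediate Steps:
k = -411792
d = -672501 (d = -411792 - 1*260709 = -411792 - 260709 = -672501)
1/d = 1/(-672501) = -1/672501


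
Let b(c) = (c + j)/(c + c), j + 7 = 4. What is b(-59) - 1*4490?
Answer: -264879/59 ≈ -4489.5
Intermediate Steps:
j = -3 (j = -7 + 4 = -3)
b(c) = (-3 + c)/(2*c) (b(c) = (c - 3)/(c + c) = (-3 + c)/((2*c)) = (-3 + c)*(1/(2*c)) = (-3 + c)/(2*c))
b(-59) - 1*4490 = (½)*(-3 - 59)/(-59) - 1*4490 = (½)*(-1/59)*(-62) - 4490 = 31/59 - 4490 = -264879/59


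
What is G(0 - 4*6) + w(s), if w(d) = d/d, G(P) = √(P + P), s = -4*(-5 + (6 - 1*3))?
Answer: 1 + 4*I*√3 ≈ 1.0 + 6.9282*I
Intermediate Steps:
s = 8 (s = -4*(-5 + (6 - 3)) = -4*(-5 + 3) = -4*(-2) = 8)
G(P) = √2*√P (G(P) = √(2*P) = √2*√P)
w(d) = 1
G(0 - 4*6) + w(s) = √2*√(0 - 4*6) + 1 = √2*√(0 - 24) + 1 = √2*√(-24) + 1 = √2*(2*I*√6) + 1 = 4*I*√3 + 1 = 1 + 4*I*√3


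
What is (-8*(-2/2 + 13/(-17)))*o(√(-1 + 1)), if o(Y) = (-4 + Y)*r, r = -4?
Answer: 3840/17 ≈ 225.88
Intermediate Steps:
o(Y) = 16 - 4*Y (o(Y) = (-4 + Y)*(-4) = 16 - 4*Y)
(-8*(-2/2 + 13/(-17)))*o(√(-1 + 1)) = (-8*(-2/2 + 13/(-17)))*(16 - 4*√(-1 + 1)) = (-8*(-2*½ + 13*(-1/17)))*(16 - 4*√0) = (-8*(-1 - 13/17))*(16 - 4*0) = (-8*(-30/17))*(16 + 0) = (240/17)*16 = 3840/17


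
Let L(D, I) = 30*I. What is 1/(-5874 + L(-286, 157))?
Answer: -1/1164 ≈ -0.00085911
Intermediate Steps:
1/(-5874 + L(-286, 157)) = 1/(-5874 + 30*157) = 1/(-5874 + 4710) = 1/(-1164) = -1/1164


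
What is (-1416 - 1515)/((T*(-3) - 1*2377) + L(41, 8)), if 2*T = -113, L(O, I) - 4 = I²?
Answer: 5862/4279 ≈ 1.3699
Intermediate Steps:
L(O, I) = 4 + I²
T = -113/2 (T = (½)*(-113) = -113/2 ≈ -56.500)
(-1416 - 1515)/((T*(-3) - 1*2377) + L(41, 8)) = (-1416 - 1515)/((-113/2*(-3) - 1*2377) + (4 + 8²)) = -2931/((339/2 - 2377) + (4 + 64)) = -2931/(-4415/2 + 68) = -2931/(-4279/2) = -2931*(-2/4279) = 5862/4279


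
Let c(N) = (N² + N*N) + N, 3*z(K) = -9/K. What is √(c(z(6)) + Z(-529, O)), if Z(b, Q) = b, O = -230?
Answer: 23*I ≈ 23.0*I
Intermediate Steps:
z(K) = -3/K (z(K) = (-9/K)/3 = -3/K)
c(N) = N + 2*N² (c(N) = (N² + N²) + N = 2*N² + N = N + 2*N²)
√(c(z(6)) + Z(-529, O)) = √((-3/6)*(1 + 2*(-3/6)) - 529) = √((-3*⅙)*(1 + 2*(-3*⅙)) - 529) = √(-(1 + 2*(-½))/2 - 529) = √(-(1 - 1)/2 - 529) = √(-½*0 - 529) = √(0 - 529) = √(-529) = 23*I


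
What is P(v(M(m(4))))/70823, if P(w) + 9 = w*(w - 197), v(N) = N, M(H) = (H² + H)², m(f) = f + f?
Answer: 25852599/70823 ≈ 365.03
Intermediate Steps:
m(f) = 2*f
M(H) = (H + H²)²
P(w) = -9 + w*(-197 + w) (P(w) = -9 + w*(w - 197) = -9 + w*(-197 + w))
P(v(M(m(4))))/70823 = (-9 + ((2*4)²*(1 + 2*4)²)² - 197*(2*4)²*(1 + 2*4)²)/70823 = (-9 + (8²*(1 + 8)²)² - 197*8²*(1 + 8)²)*(1/70823) = (-9 + (64*9²)² - 12608*9²)*(1/70823) = (-9 + (64*81)² - 12608*81)*(1/70823) = (-9 + 5184² - 197*5184)*(1/70823) = (-9 + 26873856 - 1021248)*(1/70823) = 25852599*(1/70823) = 25852599/70823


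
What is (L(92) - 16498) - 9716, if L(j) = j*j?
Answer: -17750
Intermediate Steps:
L(j) = j²
(L(92) - 16498) - 9716 = (92² - 16498) - 9716 = (8464 - 16498) - 9716 = -8034 - 9716 = -17750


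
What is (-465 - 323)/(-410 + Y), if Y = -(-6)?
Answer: 197/101 ≈ 1.9505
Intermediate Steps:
Y = 6 (Y = -1*(-6) = 6)
(-465 - 323)/(-410 + Y) = (-465 - 323)/(-410 + 6) = -788/(-404) = -788*(-1/404) = 197/101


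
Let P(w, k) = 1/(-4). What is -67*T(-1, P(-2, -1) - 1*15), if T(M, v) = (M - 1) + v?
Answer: 4623/4 ≈ 1155.8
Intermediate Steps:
P(w, k) = -1/4
T(M, v) = -1 + M + v (T(M, v) = (-1 + M) + v = -1 + M + v)
-67*T(-1, P(-2, -1) - 1*15) = -67*(-1 - 1 + (-1/4 - 1*15)) = -67*(-1 - 1 + (-1/4 - 15)) = -67*(-1 - 1 - 61/4) = -67*(-69/4) = 4623/4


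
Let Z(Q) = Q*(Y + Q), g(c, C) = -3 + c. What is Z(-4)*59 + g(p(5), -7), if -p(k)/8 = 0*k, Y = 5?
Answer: -239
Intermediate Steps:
p(k) = 0 (p(k) = -0*k = -8*0 = 0)
Z(Q) = Q*(5 + Q)
Z(-4)*59 + g(p(5), -7) = -4*(5 - 4)*59 + (-3 + 0) = -4*1*59 - 3 = -4*59 - 3 = -236 - 3 = -239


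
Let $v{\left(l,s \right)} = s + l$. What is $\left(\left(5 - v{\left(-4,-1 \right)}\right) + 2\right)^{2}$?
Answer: $144$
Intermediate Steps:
$v{\left(l,s \right)} = l + s$
$\left(\left(5 - v{\left(-4,-1 \right)}\right) + 2\right)^{2} = \left(\left(5 - \left(-4 - 1\right)\right) + 2\right)^{2} = \left(\left(5 - -5\right) + 2\right)^{2} = \left(\left(5 + 5\right) + 2\right)^{2} = \left(10 + 2\right)^{2} = 12^{2} = 144$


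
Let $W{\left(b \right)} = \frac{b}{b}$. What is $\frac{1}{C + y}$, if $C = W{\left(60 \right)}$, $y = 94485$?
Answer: $\frac{1}{94486} \approx 1.0584 \cdot 10^{-5}$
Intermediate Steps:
$W{\left(b \right)} = 1$
$C = 1$
$\frac{1}{C + y} = \frac{1}{1 + 94485} = \frac{1}{94486}$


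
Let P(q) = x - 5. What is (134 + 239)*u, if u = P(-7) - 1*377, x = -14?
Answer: -147708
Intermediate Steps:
P(q) = -19 (P(q) = -14 - 5 = -19)
u = -396 (u = -19 - 1*377 = -19 - 377 = -396)
(134 + 239)*u = (134 + 239)*(-396) = 373*(-396) = -147708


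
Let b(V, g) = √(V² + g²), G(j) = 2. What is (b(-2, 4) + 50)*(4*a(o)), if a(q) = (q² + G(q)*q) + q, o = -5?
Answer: 2000 + 80*√5 ≈ 2178.9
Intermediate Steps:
a(q) = q² + 3*q (a(q) = (q² + 2*q) + q = q² + 3*q)
(b(-2, 4) + 50)*(4*a(o)) = (√((-2)² + 4²) + 50)*(4*(-5*(3 - 5))) = (√(4 + 16) + 50)*(4*(-5*(-2))) = (√20 + 50)*(4*10) = (2*√5 + 50)*40 = (50 + 2*√5)*40 = 2000 + 80*√5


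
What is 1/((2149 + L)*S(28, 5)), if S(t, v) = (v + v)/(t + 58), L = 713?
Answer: 43/14310 ≈ 0.0030049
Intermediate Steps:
S(t, v) = 2*v/(58 + t) (S(t, v) = (2*v)/(58 + t) = 2*v/(58 + t))
1/((2149 + L)*S(28, 5)) = 1/((2149 + 713)*((2*5/(58 + 28)))) = 1/(2862*((2*5/86))) = 1/(2862*((2*5*(1/86)))) = 1/(2862*(5/43)) = (1/2862)*(43/5) = 43/14310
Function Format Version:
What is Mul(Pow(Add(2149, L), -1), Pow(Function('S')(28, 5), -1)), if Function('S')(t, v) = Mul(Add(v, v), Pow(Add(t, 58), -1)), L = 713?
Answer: Rational(43, 14310) ≈ 0.0030049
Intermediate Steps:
Function('S')(t, v) = Mul(2, v, Pow(Add(58, t), -1)) (Function('S')(t, v) = Mul(Mul(2, v), Pow(Add(58, t), -1)) = Mul(2, v, Pow(Add(58, t), -1)))
Mul(Pow(Add(2149, L), -1), Pow(Function('S')(28, 5), -1)) = Mul(Pow(Add(2149, 713), -1), Pow(Mul(2, 5, Pow(Add(58, 28), -1)), -1)) = Mul(Pow(2862, -1), Pow(Mul(2, 5, Pow(86, -1)), -1)) = Mul(Rational(1, 2862), Pow(Mul(2, 5, Rational(1, 86)), -1)) = Mul(Rational(1, 2862), Pow(Rational(5, 43), -1)) = Mul(Rational(1, 2862), Rational(43, 5)) = Rational(43, 14310)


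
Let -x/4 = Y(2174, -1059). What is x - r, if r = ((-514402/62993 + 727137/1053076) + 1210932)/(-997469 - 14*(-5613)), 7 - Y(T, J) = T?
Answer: 75492011740875468879/8707952959861588 ≈ 8669.3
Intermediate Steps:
Y(T, J) = 7 - T
x = 8668 (x = -4*(7 - 1*2174) = -4*(7 - 2174) = -4*(-2167) = 8668)
r = -11475484795224095/8707952959861588 (r = ((-514402*1/62993 + 727137*(1/1053076)) + 1210932)/(-997469 + 78582) = ((-73486/8999 + 727137/1053076) + 1210932)/(-918887) = (-70842837073/9476630924 + 1210932)*(-1/918887) = (11475484795224095/9476630924)*(-1/918887) = -11475484795224095/8707952959861588 ≈ -1.3178)
x - r = 8668 - 1*(-11475484795224095/8707952959861588) = 8668 + 11475484795224095/8707952959861588 = 75492011740875468879/8707952959861588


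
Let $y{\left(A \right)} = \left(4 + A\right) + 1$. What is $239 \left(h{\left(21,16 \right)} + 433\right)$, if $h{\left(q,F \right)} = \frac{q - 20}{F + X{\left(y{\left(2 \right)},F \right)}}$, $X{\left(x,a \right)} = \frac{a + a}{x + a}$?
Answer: $\frac{41400297}{400} \approx 1.035 \cdot 10^{5}$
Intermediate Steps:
$y{\left(A \right)} = 5 + A$
$X{\left(x,a \right)} = \frac{2 a}{a + x}$
$h{\left(q,F \right)} = \frac{-20 + q}{F + \frac{2 F}{7 + F}}$ ($h{\left(q,F \right)} = \frac{q - 20}{F + \frac{2 F}{F + \left(5 + 2\right)}} = \frac{-20 + q}{F + \frac{2 F}{F + 7}} = \frac{-20 + q}{F + \frac{2 F}{7 + F}}$)
$239 \left(h{\left(21,16 \right)} + 433\right) = 239 \left(\frac{\left(-20 + 21\right) \left(7 + 16\right)}{16 \left(9 + 16\right)} + 433\right) = 239 \left(\frac{1}{16} \cdot \frac{1}{25} \cdot 1 \cdot 23 + 433\right) = 239 \left(\frac{23}{400} + 433\right) = 239 \cdot \frac{173223}{400} = \frac{41400297}{400}$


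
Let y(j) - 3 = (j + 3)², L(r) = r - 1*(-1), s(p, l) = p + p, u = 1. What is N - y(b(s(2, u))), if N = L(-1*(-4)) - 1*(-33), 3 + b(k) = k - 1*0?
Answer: 19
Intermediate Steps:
s(p, l) = 2*p
L(r) = 1 + r (L(r) = r + 1 = 1 + r)
b(k) = -3 + k (b(k) = -3 + (k - 1*0) = -3 + (k + 0) = -3 + k)
N = 38 (N = (1 - 1*(-4)) - 1*(-33) = (1 + 4) + 33 = 5 + 33 = 38)
y(j) = 3 + (3 + j)² (y(j) = 3 + (j + 3)² = 3 + (3 + j)²)
N - y(b(s(2, u))) = 38 - (3 + (3 + (-3 + 2*2))²) = 38 - (3 + (3 + (-3 + 4))²) = 38 - (3 + (3 + 1)²) = 38 - (3 + 4²) = 38 - (3 + 16) = 38 - 1*19 = 38 - 19 = 19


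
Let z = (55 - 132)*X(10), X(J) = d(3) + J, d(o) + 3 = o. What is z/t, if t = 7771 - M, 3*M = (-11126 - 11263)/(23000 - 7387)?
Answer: -6011005/60668043 ≈ -0.099080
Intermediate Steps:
d(o) = -3 + o
M = -7463/15613 (M = ((-11126 - 11263)/(23000 - 7387))/3 = (-22389/15613)/3 = (-22389*1/15613)/3 = (1/3)*(-22389/15613) = -7463/15613 ≈ -0.47800)
X(J) = J (X(J) = (-3 + 3) + J = 0 + J = J)
t = 121336086/15613 (t = 7771 - 1*(-7463/15613) = 7771 + 7463/15613 = 121336086/15613 ≈ 7771.5)
z = -770 (z = (55 - 132)*10 = -77*10 = -770)
z/t = -770/121336086/15613 = -770*15613/121336086 = -6011005/60668043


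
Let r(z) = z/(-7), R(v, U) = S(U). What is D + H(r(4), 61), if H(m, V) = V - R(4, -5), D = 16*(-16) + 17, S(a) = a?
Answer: -173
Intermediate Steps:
R(v, U) = U
r(z) = -z/7 (r(z) = z*(-⅐) = -z/7)
D = -239 (D = -256 + 17 = -239)
H(m, V) = 5 + V (H(m, V) = V - 1*(-5) = V + 5 = 5 + V)
D + H(r(4), 61) = -239 + (5 + 61) = -239 + 66 = -173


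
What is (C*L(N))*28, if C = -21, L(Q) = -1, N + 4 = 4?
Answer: 588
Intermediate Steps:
N = 0 (N = -4 + 4 = 0)
(C*L(N))*28 = -21*(-1)*28 = 21*28 = 588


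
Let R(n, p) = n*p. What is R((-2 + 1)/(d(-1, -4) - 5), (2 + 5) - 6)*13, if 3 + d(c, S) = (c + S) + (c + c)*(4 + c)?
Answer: 13/19 ≈ 0.68421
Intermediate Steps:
d(c, S) = -3 + S + c + 2*c*(4 + c) (d(c, S) = -3 + ((c + S) + (c + c)*(4 + c)) = -3 + ((S + c) + (2*c)*(4 + c)) = -3 + ((S + c) + 2*c*(4 + c)) = -3 + (S + c + 2*c*(4 + c)) = -3 + S + c + 2*c*(4 + c))
R((-2 + 1)/(d(-1, -4) - 5), (2 + 5) - 6)*13 = (((-2 + 1)/((-3 - 4 + 2*(-1)² + 9*(-1)) - 5))*((2 + 5) - 6))*13 = ((-1/((-3 - 4 + 2*1 - 9) - 5))*(7 - 6))*13 = (-1/((-3 - 4 + 2 - 9) - 5)*1)*13 = (-1/(-14 - 5)*1)*13 = (-1/(-19)*1)*13 = (-1*(-1/19)*1)*13 = ((1/19)*1)*13 = (1/19)*13 = 13/19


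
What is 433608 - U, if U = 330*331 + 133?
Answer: 324245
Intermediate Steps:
U = 109363 (U = 109230 + 133 = 109363)
433608 - U = 433608 - 1*109363 = 433608 - 109363 = 324245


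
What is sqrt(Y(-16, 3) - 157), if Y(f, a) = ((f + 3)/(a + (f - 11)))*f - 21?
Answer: 4*I*sqrt(105)/3 ≈ 13.663*I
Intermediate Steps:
Y(f, a) = -21 + f*(3 + f)/(-11 + a + f) (Y(f, a) = ((3 + f)/(a + (-11 + f)))*f - 21 = ((3 + f)/(-11 + a + f))*f - 21 = f*(3 + f)/(-11 + a + f) - 21 = -21 + f*(3 + f)/(-11 + a + f))
sqrt(Y(-16, 3) - 157) = sqrt((231 + (-16)**2 - 21*3 - 18*(-16))/(-11 + 3 - 16) - 157) = sqrt((231 + 256 - 63 + 288)/(-24) - 157) = sqrt(-1/24*712 - 157) = sqrt(-89/3 - 157) = sqrt(-560/3) = 4*I*sqrt(105)/3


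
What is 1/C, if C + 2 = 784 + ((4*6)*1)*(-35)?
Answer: -1/58 ≈ -0.017241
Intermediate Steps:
C = -58 (C = -2 + (784 + ((4*6)*1)*(-35)) = -2 + (784 + (24*1)*(-35)) = -2 + (784 + 24*(-35)) = -2 + (784 - 840) = -2 - 56 = -58)
1/C = 1/(-58) = -1/58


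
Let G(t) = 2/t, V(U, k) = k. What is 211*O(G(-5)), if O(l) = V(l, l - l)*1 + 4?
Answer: 844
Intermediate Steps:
O(l) = 4 (O(l) = (l - l)*1 + 4 = 0*1 + 4 = 0 + 4 = 4)
211*O(G(-5)) = 211*4 = 844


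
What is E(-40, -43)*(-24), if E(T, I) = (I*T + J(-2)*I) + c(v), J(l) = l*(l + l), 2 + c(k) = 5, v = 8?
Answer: -33096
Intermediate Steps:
c(k) = 3 (c(k) = -2 + 5 = 3)
J(l) = 2*l² (J(l) = l*(2*l) = 2*l²)
E(T, I) = 3 + 8*I + I*T (E(T, I) = (I*T + (2*(-2)²)*I) + 3 = (I*T + (2*4)*I) + 3 = (I*T + 8*I) + 3 = (8*I + I*T) + 3 = 3 + 8*I + I*T)
E(-40, -43)*(-24) = (3 + 8*(-43) - 43*(-40))*(-24) = (3 - 344 + 1720)*(-24) = 1379*(-24) = -33096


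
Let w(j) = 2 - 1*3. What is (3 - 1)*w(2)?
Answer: -2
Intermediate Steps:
w(j) = -1 (w(j) = 2 - 3 = -1)
(3 - 1)*w(2) = (3 - 1)*(-1) = 2*(-1) = -2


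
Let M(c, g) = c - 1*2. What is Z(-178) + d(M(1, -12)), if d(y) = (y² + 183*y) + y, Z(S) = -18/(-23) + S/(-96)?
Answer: -199121/1104 ≈ -180.36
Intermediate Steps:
Z(S) = 18/23 - S/96 (Z(S) = -18*(-1/23) + S*(-1/96) = 18/23 - S/96)
M(c, g) = -2 + c (M(c, g) = c - 2 = -2 + c)
d(y) = y² + 184*y
Z(-178) + d(M(1, -12)) = (18/23 - 1/96*(-178)) + (-2 + 1)*(184 + (-2 + 1)) = (18/23 + 89/48) - (184 - 1) = 2911/1104 - 1*183 = 2911/1104 - 183 = -199121/1104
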